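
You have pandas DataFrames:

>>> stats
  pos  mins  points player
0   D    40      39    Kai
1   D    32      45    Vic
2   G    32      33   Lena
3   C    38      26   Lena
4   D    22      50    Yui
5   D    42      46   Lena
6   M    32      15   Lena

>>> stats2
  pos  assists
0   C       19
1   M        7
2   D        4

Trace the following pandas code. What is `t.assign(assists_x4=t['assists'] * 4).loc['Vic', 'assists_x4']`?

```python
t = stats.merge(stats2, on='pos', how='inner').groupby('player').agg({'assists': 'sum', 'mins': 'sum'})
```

16

merge on 'pos' (how='inner') → 6 rows:
  pos  mins  points player  assists
0   D    40      39    Kai        4
1   D    32      45    Vic        4
2   C    38      26   Lena       19
3   D    22      50    Yui        4
4   D    42      46   Lena        4
5   M    32      15   Lena        7
group by player: sum(assists), sum(mins):
        assists  mins
player               
Kai           4    40
Lena         30   112
Vic           4    32
Yui           4    22
add column assists_x4 = t['assists'] * 4:
        assists  mins  assists_x4
player                           
Kai           4    40          16
Lena         30   112         120
Vic           4    32          16
Yui           4    22          16
Then the value at row 'Vic', column 'assists_x4': 16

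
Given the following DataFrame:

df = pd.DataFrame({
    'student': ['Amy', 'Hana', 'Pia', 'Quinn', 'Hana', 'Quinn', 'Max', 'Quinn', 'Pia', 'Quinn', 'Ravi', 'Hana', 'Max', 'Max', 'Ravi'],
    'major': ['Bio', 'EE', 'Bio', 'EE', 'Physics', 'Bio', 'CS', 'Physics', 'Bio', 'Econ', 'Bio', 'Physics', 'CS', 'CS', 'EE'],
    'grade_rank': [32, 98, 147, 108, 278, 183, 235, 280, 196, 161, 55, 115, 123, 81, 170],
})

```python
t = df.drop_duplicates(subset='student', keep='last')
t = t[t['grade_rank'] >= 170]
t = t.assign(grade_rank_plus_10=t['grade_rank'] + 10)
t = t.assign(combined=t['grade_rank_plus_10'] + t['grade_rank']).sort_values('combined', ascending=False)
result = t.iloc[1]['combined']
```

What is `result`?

350

drop duplicate student (keep=last):
   student    major  grade_rank
0      Amy      Bio          32
8      Pia      Bio         196
9    Quinn     Econ         161
11    Hana  Physics         115
13     Max       CS          81
14    Ravi       EE         170
filter rows where grade_rank >= 170:
   student major  grade_rank
8      Pia   Bio         196
14    Ravi    EE         170
add column grade_rank_plus_10 = t['grade_rank'] + 10:
   student major  grade_rank  grade_rank_plus_10
8      Pia   Bio         196                 206
14    Ravi    EE         170                 180
add column combined = t['grade_rank_plus_10'] + t['grade_rank']:
   student major  grade_rank  grade_rank_plus_10  combined
8      Pia   Bio         196                 206       402
14    Ravi    EE         170                 180       350
sort by combined descending:
   student major  grade_rank  grade_rank_plus_10  combined
8      Pia   Bio         196                 206       402
14    Ravi    EE         170                 180       350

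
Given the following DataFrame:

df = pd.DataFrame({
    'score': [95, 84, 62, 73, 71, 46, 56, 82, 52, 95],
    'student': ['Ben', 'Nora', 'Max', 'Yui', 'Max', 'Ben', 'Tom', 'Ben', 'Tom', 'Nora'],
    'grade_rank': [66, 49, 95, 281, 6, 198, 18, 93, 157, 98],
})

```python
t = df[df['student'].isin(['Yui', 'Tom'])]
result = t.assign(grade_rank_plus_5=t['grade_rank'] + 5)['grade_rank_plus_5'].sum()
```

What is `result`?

471

filter rows where student in ['Yui', 'Tom']:
   score student  grade_rank
3     73     Yui         281
6     56     Tom          18
8     52     Tom         157
add column grade_rank_plus_5 = t['grade_rank'] + 5:
   score student  grade_rank  grade_rank_plus_5
3     73     Yui         281                286
6     56     Tom          18                 23
8     52     Tom         157                162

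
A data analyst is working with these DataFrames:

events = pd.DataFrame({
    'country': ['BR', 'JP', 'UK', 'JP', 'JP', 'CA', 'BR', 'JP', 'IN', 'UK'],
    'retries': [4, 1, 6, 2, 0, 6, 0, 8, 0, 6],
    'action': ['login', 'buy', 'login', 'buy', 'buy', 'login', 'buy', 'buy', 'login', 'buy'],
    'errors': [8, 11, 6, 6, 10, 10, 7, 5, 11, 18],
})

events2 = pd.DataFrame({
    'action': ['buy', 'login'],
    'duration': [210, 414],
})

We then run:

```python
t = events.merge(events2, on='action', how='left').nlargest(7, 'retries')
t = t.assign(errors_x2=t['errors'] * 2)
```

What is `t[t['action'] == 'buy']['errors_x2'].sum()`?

merge on 'action' (how='left') → 10 rows:
  country  retries action  errors  duration
0      BR        4  login       8       414
1      JP        1    buy      11       210
2      UK        6  login       6       414
3      JP        2    buy       6       210
4      JP        0    buy      10       210
5      CA        6  login      10       414
6      BR        0    buy       7       210
7      JP        8    buy       5       210
8      IN        0  login      11       414
9      UK        6    buy      18       210
take 7 rows with largest retries:
  country  retries action  errors  duration
7      JP        8    buy       5       210
2      UK        6  login       6       414
5      CA        6  login      10       414
9      UK        6    buy      18       210
0      BR        4  login       8       414
3      JP        2    buy       6       210
1      JP        1    buy      11       210
add column errors_x2 = t['errors'] * 2:
  country  retries action  errors  duration  errors_x2
7      JP        8    buy       5       210         10
2      UK        6  login       6       414         12
5      CA        6  login      10       414         20
9      UK        6    buy      18       210         36
0      BR        4  login       8       414         16
3      JP        2    buy       6       210         12
1      JP        1    buy      11       210         22
filter rows where action == 'buy':
  country  retries action  errors  duration  errors_x2
7      JP        8    buy       5       210         10
9      UK        6    buy      18       210         36
3      JP        2    buy       6       210         12
1      JP        1    buy      11       210         22

80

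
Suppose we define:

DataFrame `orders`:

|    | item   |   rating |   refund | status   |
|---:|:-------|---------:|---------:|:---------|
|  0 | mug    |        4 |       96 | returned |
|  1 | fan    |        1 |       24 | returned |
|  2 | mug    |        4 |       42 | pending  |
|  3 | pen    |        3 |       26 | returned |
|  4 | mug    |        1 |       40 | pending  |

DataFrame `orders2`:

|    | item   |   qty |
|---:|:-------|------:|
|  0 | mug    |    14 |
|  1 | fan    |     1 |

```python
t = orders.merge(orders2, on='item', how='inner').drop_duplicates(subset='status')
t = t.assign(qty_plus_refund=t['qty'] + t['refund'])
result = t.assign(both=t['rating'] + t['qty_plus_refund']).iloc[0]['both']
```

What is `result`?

merge on 'item' (how='inner') → 4 rows:
  item  rating  refund    status  qty
0  mug       4      96  returned   14
1  fan       1      24  returned    1
2  mug       4      42   pending   14
3  mug       1      40   pending   14
drop duplicate status (keep=first):
  item  rating  refund    status  qty
0  mug       4      96  returned   14
2  mug       4      42   pending   14
add column qty_plus_refund = t['qty'] + t['refund']:
  item  rating  refund    status  qty  qty_plus_refund
0  mug       4      96  returned   14              110
2  mug       4      42   pending   14               56
add column both = t['rating'] + t['qty_plus_refund']:
  item  rating  refund    status  qty  qty_plus_refund  both
0  mug       4      96  returned   14              110   114
2  mug       4      42   pending   14               56    60
value at position 0, column 'both' → 114

114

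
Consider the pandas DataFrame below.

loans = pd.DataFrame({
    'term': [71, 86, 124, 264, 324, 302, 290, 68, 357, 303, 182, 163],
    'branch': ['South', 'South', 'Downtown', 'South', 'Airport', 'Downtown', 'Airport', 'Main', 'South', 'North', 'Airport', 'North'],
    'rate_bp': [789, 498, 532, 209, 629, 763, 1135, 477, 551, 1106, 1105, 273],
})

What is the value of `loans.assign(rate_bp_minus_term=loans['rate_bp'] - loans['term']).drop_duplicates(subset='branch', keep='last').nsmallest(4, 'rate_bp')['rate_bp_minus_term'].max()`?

add column rate_bp_minus_term = loans['rate_bp'] - loans['term']:
    term    branch  rate_bp  rate_bp_minus_term
0     71     South      789                 718
1     86     South      498                 412
2    124  Downtown      532                 408
3    264     South      209                 -55
4    324   Airport      629                 305
5    302  Downtown      763                 461
6    290   Airport     1135                 845
7     68      Main      477                 409
8    357     South      551                 194
9    303     North     1106                 803
10   182   Airport     1105                 923
11   163     North      273                 110
drop duplicate branch (keep=last):
    term    branch  rate_bp  rate_bp_minus_term
5    302  Downtown      763                 461
7     68      Main      477                 409
8    357     South      551                 194
10   182   Airport     1105                 923
11   163     North      273                 110
take 4 rows with smallest rate_bp:
    term    branch  rate_bp  rate_bp_minus_term
11   163     North      273                 110
7     68      Main      477                 409
8    357     South      551                 194
5    302  Downtown      763                 461
Finally, max of column 'rate_bp_minus_term' = 461.

461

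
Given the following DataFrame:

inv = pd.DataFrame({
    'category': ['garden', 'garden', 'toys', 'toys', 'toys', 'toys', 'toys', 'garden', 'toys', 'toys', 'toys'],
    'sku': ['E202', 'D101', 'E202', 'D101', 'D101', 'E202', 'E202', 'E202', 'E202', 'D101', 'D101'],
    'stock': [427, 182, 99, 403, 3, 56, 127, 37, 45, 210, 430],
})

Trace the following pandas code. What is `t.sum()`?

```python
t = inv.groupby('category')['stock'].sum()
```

group by category, sum of stock:
category
garden     646
toys      1373
Name: stock, dtype: int64

2019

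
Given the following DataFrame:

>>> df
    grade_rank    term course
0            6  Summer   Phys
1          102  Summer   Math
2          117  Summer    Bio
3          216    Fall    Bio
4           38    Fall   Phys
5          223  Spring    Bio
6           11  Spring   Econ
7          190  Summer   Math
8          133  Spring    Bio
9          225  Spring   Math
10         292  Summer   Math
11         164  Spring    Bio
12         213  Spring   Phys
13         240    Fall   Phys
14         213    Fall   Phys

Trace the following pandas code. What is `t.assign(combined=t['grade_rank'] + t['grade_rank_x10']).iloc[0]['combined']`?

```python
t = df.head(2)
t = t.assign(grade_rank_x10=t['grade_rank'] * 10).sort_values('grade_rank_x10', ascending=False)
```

1122

take first 2 rows:
   grade_rank    term course
0           6  Summer   Phys
1         102  Summer   Math
add column grade_rank_x10 = t['grade_rank'] * 10:
   grade_rank    term course  grade_rank_x10
0           6  Summer   Phys              60
1         102  Summer   Math            1020
sort by grade_rank_x10 descending:
   grade_rank    term course  grade_rank_x10
1         102  Summer   Math            1020
0           6  Summer   Phys              60
add column combined = t['grade_rank'] + t['grade_rank_x10']:
   grade_rank    term course  grade_rank_x10  combined
1         102  Summer   Math            1020      1122
0           6  Summer   Phys              60        66
So iloc[0]['combined'] = 1122.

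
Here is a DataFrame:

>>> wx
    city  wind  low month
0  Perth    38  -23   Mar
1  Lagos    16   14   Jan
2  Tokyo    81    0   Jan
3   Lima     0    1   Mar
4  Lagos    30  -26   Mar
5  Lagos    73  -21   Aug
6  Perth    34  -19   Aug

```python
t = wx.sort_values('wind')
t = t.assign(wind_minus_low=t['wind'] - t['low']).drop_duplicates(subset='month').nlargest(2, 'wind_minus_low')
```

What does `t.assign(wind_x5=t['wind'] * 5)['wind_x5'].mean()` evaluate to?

125.0

sort by wind:
    city  wind  low month
3   Lima     0    1   Mar
1  Lagos    16   14   Jan
4  Lagos    30  -26   Mar
6  Perth    34  -19   Aug
0  Perth    38  -23   Mar
5  Lagos    73  -21   Aug
2  Tokyo    81    0   Jan
add column wind_minus_low = t['wind'] - t['low']:
    city  wind  low month  wind_minus_low
3   Lima     0    1   Mar              -1
1  Lagos    16   14   Jan               2
4  Lagos    30  -26   Mar              56
6  Perth    34  -19   Aug              53
0  Perth    38  -23   Mar              61
5  Lagos    73  -21   Aug              94
2  Tokyo    81    0   Jan              81
drop duplicate month (keep=first):
    city  wind  low month  wind_minus_low
3   Lima     0    1   Mar              -1
1  Lagos    16   14   Jan               2
6  Perth    34  -19   Aug              53
take 2 rows with largest wind_minus_low:
    city  wind  low month  wind_minus_low
6  Perth    34  -19   Aug              53
1  Lagos    16   14   Jan               2
add column wind_x5 = t['wind'] * 5:
    city  wind  low month  wind_minus_low  wind_x5
6  Perth    34  -19   Aug              53      170
1  Lagos    16   14   Jan               2       80
Hence 125.0.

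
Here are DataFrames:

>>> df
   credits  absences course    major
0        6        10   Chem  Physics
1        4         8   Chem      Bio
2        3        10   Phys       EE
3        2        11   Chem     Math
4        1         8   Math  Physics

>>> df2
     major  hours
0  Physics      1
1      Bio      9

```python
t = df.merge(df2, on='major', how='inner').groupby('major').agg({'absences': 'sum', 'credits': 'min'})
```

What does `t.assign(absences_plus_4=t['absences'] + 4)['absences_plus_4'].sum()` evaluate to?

34

merge on 'major' (how='inner') → 3 rows:
   credits  absences course    major  hours
0        6        10   Chem  Physics      1
1        4         8   Chem      Bio      9
2        1         8   Math  Physics      1
group by major: sum(absences), min(credits):
         absences  credits
major                     
Bio             8        4
Physics        18        1
add column absences_plus_4 = t['absences'] + 4:
         absences  credits  absences_plus_4
major                                      
Bio             8        4               12
Physics        18        1               22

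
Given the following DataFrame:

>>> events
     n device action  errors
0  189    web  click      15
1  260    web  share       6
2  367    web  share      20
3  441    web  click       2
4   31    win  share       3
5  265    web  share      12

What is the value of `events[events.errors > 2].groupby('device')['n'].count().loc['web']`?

4

filter rows where errors > 2:
     n device action  errors
0  189    web  click      15
1  260    web  share       6
2  367    web  share      20
4   31    win  share       3
5  265    web  share      12
group by device, count of n:
device
web    4
win    1
Name: n, dtype: int64
So loc['web'] = 4.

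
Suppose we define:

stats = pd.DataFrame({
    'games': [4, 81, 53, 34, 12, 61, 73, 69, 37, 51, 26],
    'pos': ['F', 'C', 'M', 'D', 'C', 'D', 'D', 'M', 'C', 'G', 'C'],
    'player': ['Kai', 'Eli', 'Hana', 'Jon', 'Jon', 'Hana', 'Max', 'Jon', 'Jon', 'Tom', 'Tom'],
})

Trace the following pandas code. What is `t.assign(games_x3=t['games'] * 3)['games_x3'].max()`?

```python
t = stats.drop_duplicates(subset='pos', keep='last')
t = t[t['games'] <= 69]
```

207

drop duplicate pos (keep=last):
    games pos player
0       4   F    Kai
6      73   D    Max
7      69   M    Jon
9      51   G    Tom
10     26   C    Tom
filter rows where games <= 69:
    games pos player
0       4   F    Kai
7      69   M    Jon
9      51   G    Tom
10     26   C    Tom
add column games_x3 = t['games'] * 3:
    games pos player  games_x3
0       4   F    Kai        12
7      69   M    Jon       207
9      51   G    Tom       153
10     26   C    Tom        78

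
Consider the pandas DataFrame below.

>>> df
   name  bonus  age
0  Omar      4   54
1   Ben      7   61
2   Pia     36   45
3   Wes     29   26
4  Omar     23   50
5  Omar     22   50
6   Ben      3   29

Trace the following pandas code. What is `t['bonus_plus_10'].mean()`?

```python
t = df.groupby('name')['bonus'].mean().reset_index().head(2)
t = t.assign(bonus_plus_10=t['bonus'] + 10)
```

20.6666666667

group by name, mean of bonus:
name
Ben      5.000000
Omar    16.333333
Pia     36.000000
Wes     29.000000
Name: bonus, dtype: float64
reset_index():
   name      bonus
0   Ben   5.000000
1  Omar  16.333333
2   Pia  36.000000
3   Wes  29.000000
take first 2 rows:
   name      bonus
0   Ben   5.000000
1  Omar  16.333333
add column bonus_plus_10 = t['bonus'] + 10:
   name      bonus  bonus_plus_10
0   Ben   5.000000      15.000000
1  Omar  16.333333      26.333333
The mean of column 'bonus_plus_10' is 20.6666666667.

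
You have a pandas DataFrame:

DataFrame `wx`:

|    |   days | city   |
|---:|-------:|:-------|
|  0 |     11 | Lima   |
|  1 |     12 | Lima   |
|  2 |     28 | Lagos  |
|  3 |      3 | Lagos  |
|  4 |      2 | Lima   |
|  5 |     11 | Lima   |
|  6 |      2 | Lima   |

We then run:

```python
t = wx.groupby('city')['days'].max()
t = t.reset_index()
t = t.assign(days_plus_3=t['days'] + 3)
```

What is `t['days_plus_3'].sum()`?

group by city, max of days:
city
Lagos    28
Lima     12
Name: days, dtype: int64
reset_index():
    city  days
0  Lagos    28
1   Lima    12
add column days_plus_3 = t['days'] + 3:
    city  days  days_plus_3
0  Lagos    28           31
1   Lima    12           15
Then the sum of column 'days_plus_3': 46

46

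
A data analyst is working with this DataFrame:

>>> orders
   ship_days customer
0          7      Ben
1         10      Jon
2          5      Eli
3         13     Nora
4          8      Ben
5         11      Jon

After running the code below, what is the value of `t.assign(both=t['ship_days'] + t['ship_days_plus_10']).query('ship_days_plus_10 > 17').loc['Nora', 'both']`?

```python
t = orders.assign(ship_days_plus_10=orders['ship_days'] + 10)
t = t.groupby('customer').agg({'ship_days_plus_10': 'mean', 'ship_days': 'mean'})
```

36.0

add column ship_days_plus_10 = orders['ship_days'] + 10:
   ship_days customer  ship_days_plus_10
0          7      Ben                 17
1         10      Jon                 20
2          5      Eli                 15
3         13     Nora                 23
4          8      Ben                 18
5         11      Jon                 21
group by customer: mean(ship_days_plus_10), mean(ship_days):
          ship_days_plus_10  ship_days
customer                              
Ben                    17.5        7.5
Eli                    15.0        5.0
Jon                    20.5       10.5
Nora                   23.0       13.0
add column both = t['ship_days'] + t['ship_days_plus_10']:
          ship_days_plus_10  ship_days  both
customer                                    
Ben                    17.5        7.5  25.0
Eli                    15.0        5.0  20.0
Jon                    20.5       10.5  31.0
Nora                   23.0       13.0  36.0
filter rows where ship_days_plus_10 > 17:
          ship_days_plus_10  ship_days  both
customer                                    
Ben                    17.5        7.5  25.0
Jon                    20.5       10.5  31.0
Nora                   23.0       13.0  36.0
Taking the value at row 'Nora', column 'both' gives 36.0.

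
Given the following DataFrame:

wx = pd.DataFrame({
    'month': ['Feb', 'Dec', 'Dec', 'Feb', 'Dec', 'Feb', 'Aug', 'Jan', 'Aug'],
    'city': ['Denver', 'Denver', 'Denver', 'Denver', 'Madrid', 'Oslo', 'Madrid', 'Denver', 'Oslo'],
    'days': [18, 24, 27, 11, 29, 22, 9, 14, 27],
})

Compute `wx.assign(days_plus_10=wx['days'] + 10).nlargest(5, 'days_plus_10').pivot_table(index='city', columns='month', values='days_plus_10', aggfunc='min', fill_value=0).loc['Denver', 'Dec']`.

34

add column days_plus_10 = wx['days'] + 10:
  month    city  days  days_plus_10
0   Feb  Denver    18            28
1   Dec  Denver    24            34
2   Dec  Denver    27            37
3   Feb  Denver    11            21
4   Dec  Madrid    29            39
5   Feb    Oslo    22            32
6   Aug  Madrid     9            19
7   Jan  Denver    14            24
8   Aug    Oslo    27            37
take 5 rows with largest days_plus_10:
  month    city  days  days_plus_10
4   Dec  Madrid    29            39
2   Dec  Denver    27            37
8   Aug    Oslo    27            37
1   Dec  Denver    24            34
5   Feb    Oslo    22            32
pivot: rows=city, cols=month, min(days_plus_10):
month   Aug  Dec  Feb
city                 
Denver    0   34    0
Madrid    0   39    0
Oslo     37    0   32
Taking the value at row 'Denver', column 'Dec' gives 34.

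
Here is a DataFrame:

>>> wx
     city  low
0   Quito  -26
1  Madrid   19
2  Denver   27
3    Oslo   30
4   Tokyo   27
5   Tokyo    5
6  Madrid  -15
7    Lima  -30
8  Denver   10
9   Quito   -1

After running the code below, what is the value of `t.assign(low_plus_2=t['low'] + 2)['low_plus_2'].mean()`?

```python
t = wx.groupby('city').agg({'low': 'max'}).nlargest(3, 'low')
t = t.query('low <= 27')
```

29.0

group by city, max of low:
        low
city       
Denver   27
Lima    -30
Madrid   19
Oslo     30
Quito    -1
Tokyo    27
take 3 rows with largest low:
        low
city       
Oslo     30
Denver   27
Tokyo    27
filter rows where low <= 27:
        low
city       
Denver   27
Tokyo    27
add column low_plus_2 = t['low'] + 2:
        low  low_plus_2
city                   
Denver   27          29
Tokyo    27          29
The mean of column 'low_plus_2' is 29.0.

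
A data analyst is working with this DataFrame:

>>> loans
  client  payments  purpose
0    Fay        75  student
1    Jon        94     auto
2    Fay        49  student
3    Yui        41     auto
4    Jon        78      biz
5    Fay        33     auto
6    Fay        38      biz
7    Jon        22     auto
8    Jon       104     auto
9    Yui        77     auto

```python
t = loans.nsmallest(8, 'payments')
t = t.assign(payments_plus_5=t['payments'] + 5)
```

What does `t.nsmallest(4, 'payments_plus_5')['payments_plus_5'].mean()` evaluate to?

take 8 rows with smallest payments:
  client  payments  purpose
7    Jon        22     auto
5    Fay        33     auto
6    Fay        38      biz
3    Yui        41     auto
2    Fay        49  student
0    Fay        75  student
9    Yui        77     auto
4    Jon        78      biz
add column payments_plus_5 = t['payments'] + 5:
  client  payments  purpose  payments_plus_5
7    Jon        22     auto               27
5    Fay        33     auto               38
6    Fay        38      biz               43
3    Yui        41     auto               46
2    Fay        49  student               54
0    Fay        75  student               80
9    Yui        77     auto               82
4    Jon        78      biz               83
take 4 rows with smallest payments_plus_5:
  client  payments purpose  payments_plus_5
7    Jon        22    auto               27
5    Fay        33    auto               38
6    Fay        38     biz               43
3    Yui        41    auto               46
Finally, mean of column 'payments_plus_5' = 38.5.

38.5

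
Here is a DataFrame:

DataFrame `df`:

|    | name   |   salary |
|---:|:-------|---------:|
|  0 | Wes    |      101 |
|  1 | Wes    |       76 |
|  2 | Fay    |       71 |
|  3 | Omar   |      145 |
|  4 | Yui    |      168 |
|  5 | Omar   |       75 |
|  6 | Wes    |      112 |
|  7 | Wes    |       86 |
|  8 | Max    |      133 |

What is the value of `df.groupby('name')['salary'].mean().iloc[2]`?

110.0

group by name, mean of salary:
name
Fay      71.00
Max     133.00
Omar    110.00
Wes      93.75
Yui     168.00
Name: salary, dtype: float64
Hence 110.0.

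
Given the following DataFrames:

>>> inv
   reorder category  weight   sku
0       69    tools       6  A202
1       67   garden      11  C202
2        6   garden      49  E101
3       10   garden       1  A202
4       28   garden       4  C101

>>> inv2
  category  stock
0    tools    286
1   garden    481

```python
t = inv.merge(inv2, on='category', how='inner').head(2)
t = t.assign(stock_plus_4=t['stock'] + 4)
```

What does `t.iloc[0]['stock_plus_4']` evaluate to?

290

merge on 'category' (how='inner') → 5 rows:
   reorder category  weight   sku  stock
0       69    tools       6  A202    286
1       67   garden      11  C202    481
2        6   garden      49  E101    481
3       10   garden       1  A202    481
4       28   garden       4  C101    481
take first 2 rows:
   reorder category  weight   sku  stock
0       69    tools       6  A202    286
1       67   garden      11  C202    481
add column stock_plus_4 = t['stock'] + 4:
   reorder category  weight   sku  stock  stock_plus_4
0       69    tools       6  A202    286           290
1       67   garden      11  C202    481           485
Reading off the value at position 0, column 'stock_plus_4', we get 290.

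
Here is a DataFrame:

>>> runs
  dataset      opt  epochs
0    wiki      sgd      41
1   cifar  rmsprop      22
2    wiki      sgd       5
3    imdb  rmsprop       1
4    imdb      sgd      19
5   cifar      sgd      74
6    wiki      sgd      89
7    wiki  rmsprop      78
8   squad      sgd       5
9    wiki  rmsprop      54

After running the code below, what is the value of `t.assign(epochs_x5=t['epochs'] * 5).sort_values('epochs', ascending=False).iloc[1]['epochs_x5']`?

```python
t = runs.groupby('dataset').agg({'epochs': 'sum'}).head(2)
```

group by dataset, sum of epochs:
         epochs
dataset        
cifar        96
imdb         20
squad         5
wiki        267
take first 2 rows:
         epochs
dataset        
cifar        96
imdb         20
add column epochs_x5 = t['epochs'] * 5:
         epochs  epochs_x5
dataset                   
cifar        96        480
imdb         20        100
sort by epochs descending:
         epochs  epochs_x5
dataset                   
cifar        96        480
imdb         20        100
value at position 1, column 'epochs_x5' → 100

100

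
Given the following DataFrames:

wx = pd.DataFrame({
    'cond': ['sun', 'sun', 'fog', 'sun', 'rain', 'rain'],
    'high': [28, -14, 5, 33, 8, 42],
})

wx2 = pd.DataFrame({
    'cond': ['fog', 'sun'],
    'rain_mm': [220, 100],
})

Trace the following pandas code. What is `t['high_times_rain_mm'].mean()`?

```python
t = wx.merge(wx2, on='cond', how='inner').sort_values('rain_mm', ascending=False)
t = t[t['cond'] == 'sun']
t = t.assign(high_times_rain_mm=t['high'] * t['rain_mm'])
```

1566.66666667

merge on 'cond' (how='inner') → 4 rows:
  cond  high  rain_mm
0  sun    28      100
1  sun   -14      100
2  fog     5      220
3  sun    33      100
sort by rain_mm descending:
  cond  high  rain_mm
2  fog     5      220
0  sun    28      100
1  sun   -14      100
3  sun    33      100
filter rows where cond == 'sun':
  cond  high  rain_mm
0  sun    28      100
1  sun   -14      100
3  sun    33      100
add column high_times_rain_mm = t['high'] * t['rain_mm']:
  cond  high  rain_mm  high_times_rain_mm
0  sun    28      100                2800
1  sun   -14      100               -1400
3  sun    33      100                3300
Taking the mean of column 'high_times_rain_mm' gives 1566.66666667.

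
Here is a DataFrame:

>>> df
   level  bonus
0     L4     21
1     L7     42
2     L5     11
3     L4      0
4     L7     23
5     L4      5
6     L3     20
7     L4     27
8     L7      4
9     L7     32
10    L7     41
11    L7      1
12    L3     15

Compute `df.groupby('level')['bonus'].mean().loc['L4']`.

group by level, mean of bonus:
level
L3    17.500000
L4    13.250000
L5    11.000000
L7    23.833333
Name: bonus, dtype: float64
Then the value at index 'L4': 13.25

13.25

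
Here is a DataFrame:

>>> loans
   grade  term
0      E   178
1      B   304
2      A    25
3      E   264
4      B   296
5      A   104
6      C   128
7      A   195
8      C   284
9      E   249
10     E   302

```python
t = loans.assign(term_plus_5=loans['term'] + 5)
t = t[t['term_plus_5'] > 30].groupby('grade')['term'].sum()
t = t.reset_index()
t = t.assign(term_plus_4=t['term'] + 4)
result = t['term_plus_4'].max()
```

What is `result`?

997

add column term_plus_5 = loans['term'] + 5:
   grade  term  term_plus_5
0      E   178          183
1      B   304          309
2      A    25           30
3      E   264          269
4      B   296          301
5      A   104          109
6      C   128          133
7      A   195          200
8      C   284          289
9      E   249          254
10     E   302          307
filter rows where term_plus_5 > 30:
   grade  term  term_plus_5
0      E   178          183
1      B   304          309
3      E   264          269
4      B   296          301
5      A   104          109
6      C   128          133
7      A   195          200
8      C   284          289
9      E   249          254
10     E   302          307
group by grade, sum of term:
grade
A    299
B    600
C    412
E    993
Name: term, dtype: int64
reset_index():
  grade  term
0     A   299
1     B   600
2     C   412
3     E   993
add column term_plus_4 = t['term'] + 4:
  grade  term  term_plus_4
0     A   299          303
1     B   600          604
2     C   412          416
3     E   993          997
max of column 'term_plus_4' → 997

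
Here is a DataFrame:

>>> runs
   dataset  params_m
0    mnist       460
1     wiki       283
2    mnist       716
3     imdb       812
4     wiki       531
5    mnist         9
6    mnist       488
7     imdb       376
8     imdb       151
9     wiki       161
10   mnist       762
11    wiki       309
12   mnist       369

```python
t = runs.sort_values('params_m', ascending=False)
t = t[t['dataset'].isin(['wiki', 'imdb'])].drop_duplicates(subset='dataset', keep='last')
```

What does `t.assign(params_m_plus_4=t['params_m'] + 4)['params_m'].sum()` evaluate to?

312

sort by params_m descending:
   dataset  params_m
3     imdb       812
10   mnist       762
2    mnist       716
4     wiki       531
6    mnist       488
0    mnist       460
7     imdb       376
12   mnist       369
11    wiki       309
1     wiki       283
9     wiki       161
8     imdb       151
5    mnist         9
filter rows where dataset in ['wiki', 'imdb']:
   dataset  params_m
3     imdb       812
4     wiki       531
7     imdb       376
11    wiki       309
1     wiki       283
9     wiki       161
8     imdb       151
drop duplicate dataset (keep=last):
  dataset  params_m
9    wiki       161
8    imdb       151
add column params_m_plus_4 = t['params_m'] + 4:
  dataset  params_m  params_m_plus_4
9    wiki       161              165
8    imdb       151              155
Then the sum of column 'params_m': 312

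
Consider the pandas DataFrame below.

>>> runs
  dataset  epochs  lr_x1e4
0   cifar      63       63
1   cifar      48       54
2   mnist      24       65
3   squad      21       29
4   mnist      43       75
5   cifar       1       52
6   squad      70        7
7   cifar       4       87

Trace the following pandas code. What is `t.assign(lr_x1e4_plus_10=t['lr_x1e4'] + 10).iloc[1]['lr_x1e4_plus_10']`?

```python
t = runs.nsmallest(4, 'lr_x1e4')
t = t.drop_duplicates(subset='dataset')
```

62

take 4 rows with smallest lr_x1e4:
  dataset  epochs  lr_x1e4
6   squad      70        7
3   squad      21       29
5   cifar       1       52
1   cifar      48       54
drop duplicate dataset (keep=first):
  dataset  epochs  lr_x1e4
6   squad      70        7
5   cifar       1       52
add column lr_x1e4_plus_10 = t['lr_x1e4'] + 10:
  dataset  epochs  lr_x1e4  lr_x1e4_plus_10
6   squad      70        7               17
5   cifar       1       52               62
Hence 62.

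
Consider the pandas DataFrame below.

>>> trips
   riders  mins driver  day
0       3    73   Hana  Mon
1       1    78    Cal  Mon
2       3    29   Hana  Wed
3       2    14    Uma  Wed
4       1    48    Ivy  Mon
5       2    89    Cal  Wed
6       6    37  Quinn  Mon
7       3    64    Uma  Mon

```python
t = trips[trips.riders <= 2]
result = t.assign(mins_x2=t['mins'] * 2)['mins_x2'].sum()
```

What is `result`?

458

filter rows where riders <= 2:
   riders  mins driver  day
1       1    78    Cal  Mon
3       2    14    Uma  Wed
4       1    48    Ivy  Mon
5       2    89    Cal  Wed
add column mins_x2 = t['mins'] * 2:
   riders  mins driver  day  mins_x2
1       1    78    Cal  Mon      156
3       2    14    Uma  Wed       28
4       1    48    Ivy  Mon       96
5       2    89    Cal  Wed      178
Finally, sum of column 'mins_x2' = 458.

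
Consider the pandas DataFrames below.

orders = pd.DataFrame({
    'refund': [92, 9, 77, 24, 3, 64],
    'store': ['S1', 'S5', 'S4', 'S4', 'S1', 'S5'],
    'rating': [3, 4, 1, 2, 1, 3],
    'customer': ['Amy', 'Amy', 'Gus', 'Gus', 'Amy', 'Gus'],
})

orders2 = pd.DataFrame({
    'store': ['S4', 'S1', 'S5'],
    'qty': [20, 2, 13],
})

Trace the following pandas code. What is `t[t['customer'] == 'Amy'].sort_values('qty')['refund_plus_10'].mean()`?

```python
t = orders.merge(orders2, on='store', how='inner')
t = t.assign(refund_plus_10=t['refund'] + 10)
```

44.6666666667

merge on 'store' (how='inner') → 6 rows:
   refund store  rating customer  qty
0      92    S1       3      Amy    2
1       9    S5       4      Amy   13
2      77    S4       1      Gus   20
3      24    S4       2      Gus   20
4       3    S1       1      Amy    2
5      64    S5       3      Gus   13
add column refund_plus_10 = t['refund'] + 10:
   refund store  rating customer  qty  refund_plus_10
0      92    S1       3      Amy    2             102
1       9    S5       4      Amy   13              19
2      77    S4       1      Gus   20              87
3      24    S4       2      Gus   20              34
4       3    S1       1      Amy    2              13
5      64    S5       3      Gus   13              74
filter rows where customer == 'Amy':
   refund store  rating customer  qty  refund_plus_10
0      92    S1       3      Amy    2             102
1       9    S5       4      Amy   13              19
4       3    S1       1      Amy    2              13
sort by qty:
   refund store  rating customer  qty  refund_plus_10
0      92    S1       3      Amy    2             102
4       3    S1       1      Amy    2              13
1       9    S5       4      Amy   13              19
Finally, mean of column 'refund_plus_10' = 44.6666666667.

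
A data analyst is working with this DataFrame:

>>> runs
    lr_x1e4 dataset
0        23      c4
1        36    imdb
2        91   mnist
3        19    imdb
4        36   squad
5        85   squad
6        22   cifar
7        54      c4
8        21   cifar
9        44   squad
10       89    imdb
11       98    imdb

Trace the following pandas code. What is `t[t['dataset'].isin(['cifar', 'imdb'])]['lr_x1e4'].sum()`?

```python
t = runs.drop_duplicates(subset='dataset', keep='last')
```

drop duplicate dataset (keep=last):
    lr_x1e4 dataset
2        91   mnist
7        54      c4
8        21   cifar
9        44   squad
11       98    imdb
filter rows where dataset in ['cifar', 'imdb']:
    lr_x1e4 dataset
8        21   cifar
11       98    imdb
So sum() = 119.

119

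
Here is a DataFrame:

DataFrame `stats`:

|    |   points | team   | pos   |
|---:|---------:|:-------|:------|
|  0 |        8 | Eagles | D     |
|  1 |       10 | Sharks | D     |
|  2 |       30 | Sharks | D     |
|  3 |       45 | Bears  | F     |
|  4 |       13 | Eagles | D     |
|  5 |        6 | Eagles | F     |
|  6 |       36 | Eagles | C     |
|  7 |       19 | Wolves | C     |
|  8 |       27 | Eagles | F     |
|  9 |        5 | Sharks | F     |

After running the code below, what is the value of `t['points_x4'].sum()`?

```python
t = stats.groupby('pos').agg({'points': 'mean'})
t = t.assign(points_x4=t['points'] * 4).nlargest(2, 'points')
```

group by pos, mean of points:
     points
pos        
C     27.50
D     15.25
F     20.75
add column points_x4 = t['points'] * 4:
     points  points_x4
pos                   
C     27.50      110.0
D     15.25       61.0
F     20.75       83.0
take 2 rows with largest points:
     points  points_x4
pos                   
C     27.50      110.0
F     20.75       83.0
Taking the sum of column 'points_x4' gives 193.0.

193.0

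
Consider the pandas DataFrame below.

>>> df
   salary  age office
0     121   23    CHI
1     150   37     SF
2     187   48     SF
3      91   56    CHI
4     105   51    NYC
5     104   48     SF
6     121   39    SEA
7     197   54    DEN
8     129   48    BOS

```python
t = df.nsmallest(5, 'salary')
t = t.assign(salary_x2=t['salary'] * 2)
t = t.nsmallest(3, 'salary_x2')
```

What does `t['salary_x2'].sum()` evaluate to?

600

take 5 rows with smallest salary:
   salary  age office
3      91   56    CHI
5     104   48     SF
4     105   51    NYC
0     121   23    CHI
6     121   39    SEA
add column salary_x2 = t['salary'] * 2:
   salary  age office  salary_x2
3      91   56    CHI        182
5     104   48     SF        208
4     105   51    NYC        210
0     121   23    CHI        242
6     121   39    SEA        242
take 3 rows with smallest salary_x2:
   salary  age office  salary_x2
3      91   56    CHI        182
5     104   48     SF        208
4     105   51    NYC        210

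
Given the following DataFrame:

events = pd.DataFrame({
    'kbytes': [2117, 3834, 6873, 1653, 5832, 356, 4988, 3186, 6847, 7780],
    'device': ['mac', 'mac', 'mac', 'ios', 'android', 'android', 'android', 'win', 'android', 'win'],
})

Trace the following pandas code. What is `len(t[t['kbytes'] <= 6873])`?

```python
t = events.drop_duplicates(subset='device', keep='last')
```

drop duplicate device (keep=last):
   kbytes   device
2    6873      mac
3    1653      ios
8    6847  android
9    7780      win
filter rows where kbytes <= 6873:
   kbytes   device
2    6873      mac
3    1653      ios
8    6847  android

3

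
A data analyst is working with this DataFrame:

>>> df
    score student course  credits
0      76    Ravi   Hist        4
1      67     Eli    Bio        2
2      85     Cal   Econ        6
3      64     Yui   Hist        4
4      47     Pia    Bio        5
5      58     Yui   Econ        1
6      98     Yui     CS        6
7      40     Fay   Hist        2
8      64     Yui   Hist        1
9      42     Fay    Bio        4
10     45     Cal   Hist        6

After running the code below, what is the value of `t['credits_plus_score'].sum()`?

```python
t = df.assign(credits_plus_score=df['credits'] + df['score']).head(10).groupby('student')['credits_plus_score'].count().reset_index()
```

add column credits_plus_score = df['credits'] + df['score']:
    score student course  credits  credits_plus_score
0      76    Ravi   Hist        4                  80
1      67     Eli    Bio        2                  69
2      85     Cal   Econ        6                  91
3      64     Yui   Hist        4                  68
4      47     Pia    Bio        5                  52
5      58     Yui   Econ        1                  59
6      98     Yui     CS        6                 104
7      40     Fay   Hist        2                  42
8      64     Yui   Hist        1                  65
9      42     Fay    Bio        4                  46
10     45     Cal   Hist        6                  51
take first 10 rows:
   score student course  credits  credits_plus_score
0     76    Ravi   Hist        4                  80
1     67     Eli    Bio        2                  69
2     85     Cal   Econ        6                  91
3     64     Yui   Hist        4                  68
4     47     Pia    Bio        5                  52
5     58     Yui   Econ        1                  59
6     98     Yui     CS        6                 104
7     40     Fay   Hist        2                  42
8     64     Yui   Hist        1                  65
9     42     Fay    Bio        4                  46
group by student, count of credits_plus_score:
student
Cal     1
Eli     1
Fay     2
Pia     1
Ravi    1
Yui     4
Name: credits_plus_score, dtype: int64
reset_index():
  student  credits_plus_score
0     Cal                   1
1     Eli                   1
2     Fay                   2
3     Pia                   1
4    Ravi                   1
5     Yui                   4
Finally, sum of column 'credits_plus_score' = 10.

10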